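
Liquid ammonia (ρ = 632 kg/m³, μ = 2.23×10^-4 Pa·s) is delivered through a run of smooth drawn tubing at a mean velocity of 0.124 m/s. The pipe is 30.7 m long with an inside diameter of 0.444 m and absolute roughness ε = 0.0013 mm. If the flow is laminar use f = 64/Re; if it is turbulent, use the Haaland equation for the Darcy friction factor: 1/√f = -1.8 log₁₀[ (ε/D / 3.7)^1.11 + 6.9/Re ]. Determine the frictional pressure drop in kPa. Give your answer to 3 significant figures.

Reynolds number Re = ρVD/μ = 632 · 0.124 · 0.444 / 0.000223 = 1.56e+05.
Re > 4000 → turbulent. Relative roughness ε/D = 1.3e-06/0.444 = 2.93e-06. Haaland: 1/√f = -1.8 log₁₀[(2.93e-06/3.7)^1.11 + 6.9/1.56e+05] = -1.8 log₁₀[1.69e-07 + 4.42e-05] = 7.835, so f = 0.01629.
Darcy-Weisbach: ΔP = f(L/D)(ρV²/2) = 0.01629·(30.7/0.444)·(632·0.124²/2) = 0.01629·69.14·4.859 = 5.473 Pa.
ΔP = 5.473 Pa = 0.00547 kPa.

ΔP ≈ 0.00547 kPa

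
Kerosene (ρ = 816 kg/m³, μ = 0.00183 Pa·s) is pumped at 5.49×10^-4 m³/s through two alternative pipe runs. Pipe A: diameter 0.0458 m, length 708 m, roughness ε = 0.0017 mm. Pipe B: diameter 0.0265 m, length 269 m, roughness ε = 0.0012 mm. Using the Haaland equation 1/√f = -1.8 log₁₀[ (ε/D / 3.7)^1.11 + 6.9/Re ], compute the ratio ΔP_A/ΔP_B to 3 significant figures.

ΔP_A/ΔP_B ≈ 0.199

Pipe A: V = Q/A = 0.000549/0.001647 = 0.3332 m/s; Re = 6805; ε/D = 3.71e-05; Haaland → f = 0.03446; ΔP_A = f(L/D)(ρV²/2) = 2.413e+04 Pa.
Pipe B: V = Q/A = 0.000549/0.0005515 = 0.9954 m/s; Re = 1.176e+04; ε/D = 4.53e-05; Haaland → f = 0.0296; ΔP_B = f(L/D)(ρV²/2) = 1.215e+05 Pa.
ΔP_A/ΔP_B = 2.413e+04/1.215e+05 = 0.199.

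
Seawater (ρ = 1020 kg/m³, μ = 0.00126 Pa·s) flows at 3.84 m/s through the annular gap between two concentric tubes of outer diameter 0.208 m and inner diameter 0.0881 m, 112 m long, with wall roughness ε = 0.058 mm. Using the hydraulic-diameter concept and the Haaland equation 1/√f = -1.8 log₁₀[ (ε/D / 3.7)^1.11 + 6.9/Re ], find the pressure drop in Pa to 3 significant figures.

Hydraulic diameter D_h = 4A/P = D_o - D_i = 0.208 - 0.0881 = 0.1199 m.
Re = ρVD_h/μ = 1020·3.84·0.1199/0.00126 = 3.727e+05.
ε/D_h = 5.8e-05/0.1199 = 0.000484; Haaland gives 1/√f = -1.8 log₁₀[4.89e-05+1.85e-05] = 7.508, so f = 0.01774.
ΔP = f(L/D_h)(ρV²/2) = 0.01774·112/0.1199·7520 = 1.246e+05 Pa.

ΔP ≈ 125000 Pa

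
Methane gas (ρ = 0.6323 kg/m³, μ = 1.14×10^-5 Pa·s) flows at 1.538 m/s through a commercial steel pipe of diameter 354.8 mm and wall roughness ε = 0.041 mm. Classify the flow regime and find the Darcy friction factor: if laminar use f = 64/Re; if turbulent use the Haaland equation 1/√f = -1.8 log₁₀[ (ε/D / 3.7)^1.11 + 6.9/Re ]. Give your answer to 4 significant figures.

f ≈ 0.02351

Re = ρVD/μ = 0.6323·1.538·0.3548/1.14e-05 = 3.027e+04.
Re > 4000 → turbulent. ε/D = 4.1e-05/0.3548 = 0.000116; Haaland: 1/√f = -1.8 log₁₀[9.98e-06 + 0.000228] = 6.522, so f = 0.02351.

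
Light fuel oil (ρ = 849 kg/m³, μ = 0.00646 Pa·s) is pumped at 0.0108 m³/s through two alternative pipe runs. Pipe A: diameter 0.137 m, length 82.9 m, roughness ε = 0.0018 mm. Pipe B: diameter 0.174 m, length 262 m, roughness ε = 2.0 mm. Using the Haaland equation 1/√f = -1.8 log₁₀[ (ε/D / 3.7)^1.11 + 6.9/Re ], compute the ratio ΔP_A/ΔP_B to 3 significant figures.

ΔP_A/ΔP_B ≈ 0.675

Pipe A: V = Q/A = 0.0108/0.01474 = 0.7326 m/s; Re = 1.319e+04; ε/D = 1.31e-05; Haaland → f = 0.02868; ΔP_A = f(L/D)(ρV²/2) = 3954 Pa.
Pipe B: V = Q/A = 0.0108/0.02378 = 0.4542 m/s; Re = 1.039e+04; ε/D = 0.0115; Haaland → f = 0.04441; ΔP_B = f(L/D)(ρV²/2) = 5855 Pa.
ΔP_A/ΔP_B = 3954/5855 = 0.675.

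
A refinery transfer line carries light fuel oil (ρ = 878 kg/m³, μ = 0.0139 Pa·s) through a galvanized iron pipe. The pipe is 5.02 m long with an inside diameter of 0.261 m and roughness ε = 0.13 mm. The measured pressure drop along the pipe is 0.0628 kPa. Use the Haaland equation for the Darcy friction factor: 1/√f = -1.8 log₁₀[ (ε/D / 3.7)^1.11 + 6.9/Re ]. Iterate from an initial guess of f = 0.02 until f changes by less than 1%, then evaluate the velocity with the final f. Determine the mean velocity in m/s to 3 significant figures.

Rearranging Darcy-Weisbach: V = √(2·ΔP·D/(f·L·ρ)). With ε/D = 0.00013/0.261 = 0.000498, iterate starting from f = 0.02:
  f = 0.02 → V = √(2·62.8·0.261/(0.02·5.02·878)) = 0.6098 m/s; Re = ρVD/μ = 1.005e+04; f → 0.03145
  f = 0.03145 → V = 0.4863 m/s; Re = 8017; f → 0.03339
  f = 0.03339 → V = 0.472 m/s; Re = 7781; f → 0.03366
Converged (Δf/f < 1%). With the final f = 0.03366: V = √(2·62.8·0.261/(0.03366·5.02·878)) = 0.4701 m/s.

V ≈ 0.470 m/s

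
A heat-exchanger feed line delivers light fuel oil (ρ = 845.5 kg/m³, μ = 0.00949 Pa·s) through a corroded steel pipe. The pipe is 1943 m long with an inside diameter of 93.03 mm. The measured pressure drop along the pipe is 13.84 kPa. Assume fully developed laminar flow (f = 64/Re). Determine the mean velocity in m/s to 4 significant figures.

V ≈ 0.2030 m/s

For laminar flow, f = 64/Re with Re = ρVD/μ, so Darcy-Weisbach reduces to ΔP = 32μLV/D². Solving for V: V = ΔP·D²/(32μL) = 1.384e+04·(0.09303)²/(32·0.00949·1943) = 0.203 m/s.
Check: Re = ρVD/μ = 845.5·0.203·0.09303/0.00949 = 1683 < 2300, so the laminar assumption holds.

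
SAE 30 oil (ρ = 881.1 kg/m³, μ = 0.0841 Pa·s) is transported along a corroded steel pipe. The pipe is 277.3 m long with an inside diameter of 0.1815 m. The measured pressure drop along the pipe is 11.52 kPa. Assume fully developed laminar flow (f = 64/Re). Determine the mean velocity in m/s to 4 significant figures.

For laminar flow, f = 64/Re with Re = ρVD/μ, so Darcy-Weisbach reduces to ΔP = 32μLV/D². Solving for V: V = ΔP·D²/(32μL) = 1.152e+04·(0.1815)²/(32·0.0841·277.3) = 0.5085 m/s.
Check: Re = ρVD/μ = 881.1·0.5085·0.1815/0.0841 = 967 < 2300, so the laminar assumption holds.

V ≈ 0.5085 m/s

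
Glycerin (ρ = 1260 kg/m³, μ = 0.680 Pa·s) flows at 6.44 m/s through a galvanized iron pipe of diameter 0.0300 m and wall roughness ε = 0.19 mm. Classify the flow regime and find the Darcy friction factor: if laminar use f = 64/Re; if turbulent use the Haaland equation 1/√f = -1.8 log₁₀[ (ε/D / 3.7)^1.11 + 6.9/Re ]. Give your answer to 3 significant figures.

Re = ρVD/μ = 1260·6.44·0.03/0.68 = 358.
Re < 2300 → laminar, so f = 64/Re = 0.1788 (roughness is irrelevant in laminar flow).

f ≈ 0.179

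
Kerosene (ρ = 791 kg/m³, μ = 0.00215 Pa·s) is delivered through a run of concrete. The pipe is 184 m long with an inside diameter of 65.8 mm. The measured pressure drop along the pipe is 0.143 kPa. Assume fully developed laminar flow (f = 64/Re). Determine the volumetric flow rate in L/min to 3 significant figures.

Q ≈ 9.98 L/min

For laminar flow, f = 64/Re with Re = ρVD/μ, so Darcy-Weisbach reduces to ΔP = 32μLV/D². Solving for V: V = ΔP·D²/(32μL) = 143·(0.0658)²/(32·0.00215·184) = 0.04891 m/s.
Check: Re = ρVD/μ = 791·0.04891·0.0658/0.00215 = 1184 < 2300, so the laminar assumption holds.
Q = V·A = 0.04891·(π/4·0.0658²) = 0.0001663 m³/s = 9.98 L/min.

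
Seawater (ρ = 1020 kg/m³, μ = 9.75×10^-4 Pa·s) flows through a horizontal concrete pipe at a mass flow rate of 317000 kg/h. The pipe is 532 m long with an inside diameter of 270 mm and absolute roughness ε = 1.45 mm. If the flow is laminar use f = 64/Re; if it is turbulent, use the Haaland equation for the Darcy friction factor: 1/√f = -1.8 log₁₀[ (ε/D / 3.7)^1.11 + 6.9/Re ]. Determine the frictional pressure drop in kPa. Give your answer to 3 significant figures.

ΔP ≈ 71.5 kPa

ṁ = 317000 kg/h = 317000/3600 = 88.06 kg/s.
A = πD²/4 = π(0.27)²/4 = 0.05726 m²; mean velocity V = ṁ/(ρA) = 88.06/(1020 · 0.05726) = 1.508 m/s.
Reynolds number Re = ρVD/μ = 1020 · 1.508 · 0.27 / 0.000975 = 4.259e+05.
Re > 4000 → turbulent. Relative roughness ε/D = 0.00145/0.27 = 0.00537. Haaland: 1/√f = -1.8 log₁₀[(0.00537/3.7)^1.11 + 6.9/4.259e+05] = -1.8 log₁₀[0.000707 + 1.62e-05] = 5.653, so f = 0.03129.
Darcy-Weisbach: ΔP = f(L/D)(ρV²/2) = 0.03129·(532/0.27)·(1020·1.508²/2) = 0.03129·1970·1159 = 7.149e+04 Pa.
ΔP = 7.149e+04 Pa = 71.5 kPa.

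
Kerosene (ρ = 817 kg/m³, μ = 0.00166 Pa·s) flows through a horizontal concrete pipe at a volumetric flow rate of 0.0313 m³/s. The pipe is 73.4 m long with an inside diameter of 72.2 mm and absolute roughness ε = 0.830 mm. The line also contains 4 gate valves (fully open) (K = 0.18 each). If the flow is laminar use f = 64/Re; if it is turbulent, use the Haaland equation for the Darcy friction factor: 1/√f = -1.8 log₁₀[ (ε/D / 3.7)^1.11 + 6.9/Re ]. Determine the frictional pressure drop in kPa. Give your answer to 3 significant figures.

ΔP ≈ 989 kPa

Cross-sectional area A = πD²/4 = π(0.0722)²/4 = 0.004094 m²; mean velocity V = Q/A = 0.0313/0.004094 = 7.645 m/s.
Reynolds number Re = ρVD/μ = 817 · 7.645 · 0.0722 / 0.00166 = 2.717e+05.
Re > 4000 → turbulent. Relative roughness ε/D = 0.00083/0.0722 = 0.0115. Haaland: 1/√f = -1.8 log₁₀[(0.0115/3.7)^1.11 + 6.9/2.717e+05] = -1.8 log₁₀[0.00165 + 2.54e-05] = 4.998, so f = 0.04003.
Total minor-loss coefficient ΣK = 4·0.18 = 0.72.
ΔP = [f·L/D + ΣK]·(ρV²/2) = [0.04003·73.4/0.0722 + 0.72]·(817·7.645²/2) = [40.69 + 0.72]·2.388e+04 = 9.887e+05 Pa.
ΔP = 9.887e+05 Pa = 989 kPa.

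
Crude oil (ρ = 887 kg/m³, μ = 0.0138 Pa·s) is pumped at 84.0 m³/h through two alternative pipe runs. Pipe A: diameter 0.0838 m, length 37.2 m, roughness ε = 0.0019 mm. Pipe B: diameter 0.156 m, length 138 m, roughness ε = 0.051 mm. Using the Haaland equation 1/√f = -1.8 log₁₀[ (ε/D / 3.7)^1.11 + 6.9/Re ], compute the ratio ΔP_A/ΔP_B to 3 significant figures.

Pipe A: V = Q/A = 0.02333/0.005515 = 4.231 m/s; Re = 2.279e+04; ε/D = 2.27e-05; Haaland → f = 0.02496; ΔP_A = f(L/D)(ρV²/2) = 8.795e+04 Pa.
Pipe B: V = Q/A = 0.02333/0.01911 = 1.221 m/s; Re = 1.224e+04; ε/D = 0.000327; Haaland → f = 0.02967; ΔP_B = f(L/D)(ρV²/2) = 1.735e+04 Pa.
ΔP_A/ΔP_B = 8.795e+04/1.735e+04 = 5.07.

ΔP_A/ΔP_B ≈ 5.07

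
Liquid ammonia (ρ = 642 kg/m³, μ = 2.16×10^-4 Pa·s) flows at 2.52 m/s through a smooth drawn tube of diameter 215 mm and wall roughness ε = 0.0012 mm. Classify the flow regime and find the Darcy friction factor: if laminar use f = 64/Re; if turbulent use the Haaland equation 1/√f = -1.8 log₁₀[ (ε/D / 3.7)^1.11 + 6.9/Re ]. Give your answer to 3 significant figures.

f ≈ 0.0108

Re = ρVD/μ = 642·2.52·0.215/0.000216 = 1.61e+06.
Re > 4000 → turbulent. ε/D = 1.2e-06/0.215 = 5.58e-06; Haaland: 1/√f = -1.8 log₁₀[3.45e-07 + 4.28e-06] = 9.602, so f = 0.01085.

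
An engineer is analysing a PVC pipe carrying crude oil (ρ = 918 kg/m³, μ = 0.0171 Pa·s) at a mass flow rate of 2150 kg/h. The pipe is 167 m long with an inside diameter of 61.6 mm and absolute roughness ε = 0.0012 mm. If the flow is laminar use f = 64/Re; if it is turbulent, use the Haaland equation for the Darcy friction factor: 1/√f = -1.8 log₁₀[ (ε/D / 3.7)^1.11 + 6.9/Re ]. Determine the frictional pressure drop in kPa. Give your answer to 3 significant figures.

ΔP ≈ 5.26 kPa

ṁ = 2150 kg/h = 2150/3600 = 0.5972 kg/s.
A = πD²/4 = π(0.0616)²/4 = 0.00298 m²; mean velocity V = ṁ/(ρA) = 0.5972/(918 · 0.00298) = 0.2183 m/s.
Reynolds number Re = ρVD/μ = 918 · 0.2183 · 0.0616 / 0.0171 = 721.9.
Re < 2300 → laminar flow, so f = 64/Re = 64/721.9 = 0.08866 (the turbulent correlation is not needed).
Darcy-Weisbach: ΔP = f(L/D)(ρV²/2) = 0.08866·(167/0.0616)·(918·0.2183²/2) = 0.08866·2711·21.87 = 5257 Pa.
ΔP = 5257 Pa = 5.26 kPa.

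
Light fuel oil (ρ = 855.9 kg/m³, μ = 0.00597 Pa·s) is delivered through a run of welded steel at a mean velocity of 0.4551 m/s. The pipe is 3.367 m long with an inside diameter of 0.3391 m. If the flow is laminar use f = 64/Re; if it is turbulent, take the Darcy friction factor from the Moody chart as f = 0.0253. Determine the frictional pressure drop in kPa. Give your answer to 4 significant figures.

Reynolds number Re = ρVD/μ = 855.9 · 0.4551 · 0.3391 / 0.00597 = 2.213e+04.
Re > 4000 → turbulent; use the Moody-chart value f = 0.0253.
Darcy-Weisbach: ΔP = f(L/D)(ρV²/2) = 0.0253·(3.367/0.3391)·(855.9·0.4551²/2) = 0.0253·9.929·88.64 = 22.27 Pa.
ΔP = 22.27 Pa = 0.02227 kPa.

ΔP ≈ 0.02227 kPa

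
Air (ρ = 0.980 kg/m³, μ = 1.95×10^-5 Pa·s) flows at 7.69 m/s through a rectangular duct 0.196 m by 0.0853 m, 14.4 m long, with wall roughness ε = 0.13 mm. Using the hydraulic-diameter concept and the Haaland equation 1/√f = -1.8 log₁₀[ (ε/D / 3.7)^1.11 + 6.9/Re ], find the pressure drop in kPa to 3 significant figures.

ΔP ≈ 0.0852 kPa

Hydraulic diameter D_h = 4A/P = 4·(0.196·0.0853)/(2·(0.196+0.0853)) = 0.06688/0.5626 = 0.1189 m.
Re = ρVD_h/μ = 0.98·7.69·0.1189/1.95e-05 = 4.594e+04.
ε/D_h = 0.00013/0.1189 = 0.00109; Haaland gives 1/√f = -1.8 log₁₀[0.000121+0.00015] = 6.42, so f = 0.02426.
ΔP = f(L/D_h)(ρV²/2) = 0.02426·14.4/0.1189·28.98 = 85.16 Pa.
ΔP = 0.0852 kPa.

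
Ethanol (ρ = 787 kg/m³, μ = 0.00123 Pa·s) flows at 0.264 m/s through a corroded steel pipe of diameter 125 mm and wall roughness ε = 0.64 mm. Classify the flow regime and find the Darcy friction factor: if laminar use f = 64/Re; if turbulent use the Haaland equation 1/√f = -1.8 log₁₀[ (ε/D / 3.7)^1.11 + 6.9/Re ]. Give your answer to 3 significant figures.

Re = ρVD/μ = 787·0.264·0.125/0.00123 = 2.111e+04.
Re > 4000 → turbulent. ε/D = 0.00064/0.125 = 0.00512; Haaland: 1/√f = -1.8 log₁₀[0.000671 + 0.000327] = 5.402, so f = 0.03427.

f ≈ 0.0343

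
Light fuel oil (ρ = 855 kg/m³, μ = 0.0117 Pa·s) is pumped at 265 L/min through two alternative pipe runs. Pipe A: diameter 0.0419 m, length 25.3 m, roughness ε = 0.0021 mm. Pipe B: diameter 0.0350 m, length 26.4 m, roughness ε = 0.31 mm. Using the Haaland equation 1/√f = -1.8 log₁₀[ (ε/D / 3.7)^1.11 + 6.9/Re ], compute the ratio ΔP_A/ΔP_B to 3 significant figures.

Pipe A: V = Q/A = 0.004417/0.001379 = 3.203 m/s; Re = 9808; ε/D = 5.01e-05; Haaland → f = 0.0311; ΔP_A = f(L/D)(ρV²/2) = 8.237e+04 Pa.
Pipe B: V = Q/A = 0.004417/0.0009621 = 4.591 m/s; Re = 1.174e+04; ε/D = 0.00886; Haaland → f = 0.04111; ΔP_B = f(L/D)(ρV²/2) = 2.794e+05 Pa.
ΔP_A/ΔP_B = 8.237e+04/2.794e+05 = 0.295.

ΔP_A/ΔP_B ≈ 0.295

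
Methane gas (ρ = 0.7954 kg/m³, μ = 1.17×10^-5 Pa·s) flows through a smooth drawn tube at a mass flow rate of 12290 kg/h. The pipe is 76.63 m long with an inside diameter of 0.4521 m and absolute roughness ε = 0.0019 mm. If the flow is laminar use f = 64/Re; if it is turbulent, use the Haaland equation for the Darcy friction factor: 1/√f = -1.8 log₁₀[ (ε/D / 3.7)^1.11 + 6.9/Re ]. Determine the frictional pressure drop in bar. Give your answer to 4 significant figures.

ṁ = 12290 kg/h = 12290/3600 = 3.414 kg/s.
A = πD²/4 = π(0.4521)²/4 = 0.1605 m²; mean velocity V = ṁ/(ρA) = 3.414/(0.7954 · 0.1605) = 26.74 m/s.
Reynolds number Re = ρVD/μ = 0.7954 · 26.74 · 0.4521 / 1.17e-05 = 8.217e+05.
Re > 4000 → turbulent. Relative roughness ε/D = 1.9e-06/0.4521 = 4.2e-06. Haaland: 1/√f = -1.8 log₁₀[(4.2e-06/3.7)^1.11 + 6.9/8.217e+05] = -1.8 log₁₀[2.52e-07 + 8.4e-06] = 9.113, so f = 0.01204.
Darcy-Weisbach: ΔP = f(L/D)(ρV²/2) = 0.01204·(76.63/0.4521)·(0.7954·26.74²/2) = 0.01204·169.5·284.3 = 580.2 Pa.
ΔP = 580.2 Pa = 0.005802 bar.

ΔP ≈ 0.005802 bar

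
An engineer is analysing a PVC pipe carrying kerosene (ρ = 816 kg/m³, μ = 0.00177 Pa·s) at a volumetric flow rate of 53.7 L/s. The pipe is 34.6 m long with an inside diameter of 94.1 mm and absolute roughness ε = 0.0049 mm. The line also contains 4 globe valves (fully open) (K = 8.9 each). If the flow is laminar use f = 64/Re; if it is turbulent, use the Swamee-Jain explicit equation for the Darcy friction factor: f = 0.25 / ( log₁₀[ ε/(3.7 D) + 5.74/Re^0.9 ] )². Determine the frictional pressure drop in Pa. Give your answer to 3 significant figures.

Q = 53.7 L/s = 53.7/1000 = 0.0537 m³/s.
Cross-sectional area A = πD²/4 = π(0.0941)²/4 = 0.006955 m²; mean velocity V = Q/A = 0.0537/0.006955 = 7.722 m/s.
Reynolds number Re = ρVD/μ = 816 · 7.722 · 0.0941 / 0.00177 = 3.35e+05.
Re > 4000 → turbulent. Relative roughness ε/D = 4.9e-06/0.0941 = 5.21e-05. Swamee-Jain: f = 0.25/(log₁₀[5.21e-05/3.7 + 5.74/3.35e+05^0.9])² = 0.25/(log₁₀[1.41e-05 + 6.12e-05])² = 0.25/(-4.124)² = 0.0147.
Total minor-loss coefficient ΣK = 4·8.9 = 35.6.
ΔP = [f·L/D + ΣK]·(ρV²/2) = [0.0147·34.6/0.0941 + 35.6]·(816·7.722²/2) = [5.406 + 35.6]·2.433e+04 = 9.975e+05 Pa.

ΔP ≈ 998000 Pa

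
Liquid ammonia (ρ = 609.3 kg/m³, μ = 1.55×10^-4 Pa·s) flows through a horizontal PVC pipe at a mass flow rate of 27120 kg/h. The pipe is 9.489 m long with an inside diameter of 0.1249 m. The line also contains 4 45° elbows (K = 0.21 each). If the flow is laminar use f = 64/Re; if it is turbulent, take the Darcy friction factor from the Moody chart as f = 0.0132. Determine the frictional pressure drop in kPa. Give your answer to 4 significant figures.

ΔP ≈ 0.5717 kPa

ṁ = 27120 kg/h = 27120/3600 = 7.533 kg/s.
A = πD²/4 = π(0.1249)²/4 = 0.01225 m²; mean velocity V = ṁ/(ρA) = 7.533/(609.3 · 0.01225) = 1.009 m/s.
Reynolds number Re = ρVD/μ = 609.3 · 1.009 · 0.1249 / 0.000155 = 4.955e+05.
Re > 4000 → turbulent; use the Moody-chart value f = 0.0132.
Total minor-loss coefficient ΣK = 4·0.21 = 0.84.
ΔP = [f·L/D + ΣK]·(ρV²/2) = [0.0132·9.489/0.1249 + 0.84]·(609.3·1.009²/2) = [1.003 + 0.84]·310.2 = 571.7 Pa.
ΔP = 571.7 Pa = 0.5717 kPa.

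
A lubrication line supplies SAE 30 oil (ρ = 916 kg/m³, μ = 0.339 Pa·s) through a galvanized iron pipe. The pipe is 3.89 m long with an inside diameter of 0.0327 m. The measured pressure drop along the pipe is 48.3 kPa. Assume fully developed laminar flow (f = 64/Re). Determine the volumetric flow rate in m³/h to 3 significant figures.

Q ≈ 3.70 m³/h

For laminar flow, f = 64/Re with Re = ρVD/μ, so Darcy-Weisbach reduces to ΔP = 32μLV/D². Solving for V: V = ΔP·D²/(32μL) = 4.83e+04·(0.0327)²/(32·0.339·3.89) = 1.224 m/s.
Check: Re = ρVD/μ = 916·1.224·0.0327/0.339 = 108.1 < 2300, so the laminar assumption holds.
Q = V·A = 1.224·(π/4·0.0327²) = 0.001028 m³/s = 3.70 m³/h.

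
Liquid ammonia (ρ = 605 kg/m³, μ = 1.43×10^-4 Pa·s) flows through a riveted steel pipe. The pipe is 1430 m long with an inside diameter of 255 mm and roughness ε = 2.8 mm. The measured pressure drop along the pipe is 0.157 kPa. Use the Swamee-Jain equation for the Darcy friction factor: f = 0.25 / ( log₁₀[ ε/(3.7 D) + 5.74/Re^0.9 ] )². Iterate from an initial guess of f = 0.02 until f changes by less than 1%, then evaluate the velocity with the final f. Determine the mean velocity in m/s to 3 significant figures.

V ≈ 0.0478 m/s

Rearranging Darcy-Weisbach: V = √(2·ΔP·D/(f·L·ρ)). With ε/D = 0.0028/0.255 = 0.011, iterate starting from f = 0.02:
  f = 0.02 → V = √(2·157·0.255/(0.02·1430·605)) = 0.06803 m/s; Re = ρVD/μ = 7.339e+04; f → 0.0402
  f = 0.0402 → V = 0.04798 m/s; Re = 5.177e+04; f → 0.04058
Converged (Δf/f < 1%). With the final f = 0.04058: V = √(2·157·0.255/(0.04058·1430·605)) = 0.04776 m/s.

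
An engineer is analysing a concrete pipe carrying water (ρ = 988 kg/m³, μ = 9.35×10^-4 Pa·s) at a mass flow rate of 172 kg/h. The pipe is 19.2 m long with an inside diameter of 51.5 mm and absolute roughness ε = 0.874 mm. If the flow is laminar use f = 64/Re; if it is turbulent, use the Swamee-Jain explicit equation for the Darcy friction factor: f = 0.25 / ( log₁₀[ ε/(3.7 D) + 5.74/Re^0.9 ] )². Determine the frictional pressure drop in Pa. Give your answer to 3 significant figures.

ΔP ≈ 5.03 Pa

ṁ = 172 kg/h = 172/3600 = 0.04778 kg/s.
A = πD²/4 = π(0.0515)²/4 = 0.002083 m²; mean velocity V = ṁ/(ρA) = 0.04778/(988 · 0.002083) = 0.02321 m/s.
Reynolds number Re = ρVD/μ = 988 · 0.02321 · 0.0515 / 0.000935 = 1263.
Re < 2300 → laminar flow, so f = 64/Re = 64/1263 = 0.05066 (the turbulent correlation is not needed).
Darcy-Weisbach: ΔP = f(L/D)(ρV²/2) = 0.05066·(19.2/0.0515)·(988·0.02321²/2) = 0.05066·372.8·0.2662 = 5.028 Pa.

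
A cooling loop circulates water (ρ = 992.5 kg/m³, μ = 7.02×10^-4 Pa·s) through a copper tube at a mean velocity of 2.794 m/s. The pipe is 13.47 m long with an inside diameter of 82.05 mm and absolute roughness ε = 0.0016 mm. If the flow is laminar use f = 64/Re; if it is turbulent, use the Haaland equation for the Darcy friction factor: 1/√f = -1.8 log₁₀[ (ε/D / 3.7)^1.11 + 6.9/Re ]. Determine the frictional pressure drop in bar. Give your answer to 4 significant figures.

Reynolds number Re = ρVD/μ = 992.5 · 2.794 · 0.08205 / 0.000702 = 3.241e+05.
Re > 4000 → turbulent. Relative roughness ε/D = 1.6e-06/0.08205 = 1.95e-05. Haaland: 1/√f = -1.8 log₁₀[(1.95e-05/3.7)^1.11 + 6.9/3.241e+05] = -1.8 log₁₀[1.38e-06 + 2.13e-05] = 8.36, so f = 0.01431.
Darcy-Weisbach: ΔP = f(L/D)(ρV²/2) = 0.01431·(13.47/0.08205)·(992.5·2.794²/2) = 0.01431·164.2·3874 = 9100 Pa.
ΔP = 9100 Pa = 0.09100 bar.

ΔP ≈ 0.09100 bar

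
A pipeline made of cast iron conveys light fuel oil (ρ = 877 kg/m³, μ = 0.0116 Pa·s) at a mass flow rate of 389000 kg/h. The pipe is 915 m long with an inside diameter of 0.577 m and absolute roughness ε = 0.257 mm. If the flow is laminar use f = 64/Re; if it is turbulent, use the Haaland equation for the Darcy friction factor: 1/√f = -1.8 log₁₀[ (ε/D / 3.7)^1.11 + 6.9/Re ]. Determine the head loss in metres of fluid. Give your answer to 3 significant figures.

ṁ = 389000 kg/h = 389000/3600 = 108.1 kg/s.
A = πD²/4 = π(0.577)²/4 = 0.2615 m²; mean velocity V = ṁ/(ρA) = 108.1/(877 · 0.2615) = 0.4712 m/s.
Reynolds number Re = ρVD/μ = 877 · 0.4712 · 0.577 / 0.0116 = 2.056e+04.
Re > 4000 → turbulent. Relative roughness ε/D = 0.000257/0.577 = 0.000445. Haaland: 1/√f = -1.8 log₁₀[(0.000445/3.7)^1.11 + 6.9/2.056e+04] = -1.8 log₁₀[4.46e-05 + 0.000336] = 6.156, so f = 0.02639.
Darcy-Weisbach: ΔP = f(L/D)(ρV²/2) = 0.02639·(915/0.577)·(877·0.4712²/2) = 0.02639·1586·97.36 = 4074 Pa.
Head loss h_f = ΔP/(ρg) = 4074/(877·9.81) = 0.474 m.

h_f ≈ 0.474 m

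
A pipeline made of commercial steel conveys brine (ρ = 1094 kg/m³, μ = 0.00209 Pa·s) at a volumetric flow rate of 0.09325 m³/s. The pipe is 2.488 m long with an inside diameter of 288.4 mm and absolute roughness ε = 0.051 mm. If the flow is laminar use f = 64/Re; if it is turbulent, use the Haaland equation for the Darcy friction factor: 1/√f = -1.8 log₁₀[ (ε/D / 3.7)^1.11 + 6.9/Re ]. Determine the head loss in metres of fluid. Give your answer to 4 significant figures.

h_f ≈ 0.01483 m

Cross-sectional area A = πD²/4 = π(0.2884)²/4 = 0.06533 m²; mean velocity V = Q/A = 0.09325/0.06533 = 1.427 m/s.
Reynolds number Re = ρVD/μ = 1094 · 1.427 · 0.2884 / 0.00209 = 2.155e+05.
Re > 4000 → turbulent. Relative roughness ε/D = 5.1e-05/0.2884 = 0.000177. Haaland: 1/√f = -1.8 log₁₀[(0.000177/3.7)^1.11 + 6.9/2.155e+05] = -1.8 log₁₀[1.6e-05 + 3.2e-05] = 7.773, so f = 0.01655.
Darcy-Weisbach: ΔP = f(L/D)(ρV²/2) = 0.01655·(2.488/0.2884)·(1094·1.427²/2) = 0.01655·8.627·1115 = 159.1 Pa.
Head loss h_f = ΔP/(ρg) = 159.1/(1094·9.81) = 0.01483 m.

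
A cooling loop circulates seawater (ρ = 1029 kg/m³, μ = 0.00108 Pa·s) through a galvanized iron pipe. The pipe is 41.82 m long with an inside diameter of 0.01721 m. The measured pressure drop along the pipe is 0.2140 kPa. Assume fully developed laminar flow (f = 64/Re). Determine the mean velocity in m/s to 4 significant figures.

For laminar flow, f = 64/Re with Re = ρVD/μ, so Darcy-Weisbach reduces to ΔP = 32μLV/D². Solving for V: V = ΔP·D²/(32μL) = 214·(0.01721)²/(32·0.00108·41.82) = 0.04385 m/s.
Check: Re = ρVD/μ = 1029·0.04385·0.01721/0.00108 = 719.1 < 2300, so the laminar assumption holds.

V ≈ 0.04385 m/s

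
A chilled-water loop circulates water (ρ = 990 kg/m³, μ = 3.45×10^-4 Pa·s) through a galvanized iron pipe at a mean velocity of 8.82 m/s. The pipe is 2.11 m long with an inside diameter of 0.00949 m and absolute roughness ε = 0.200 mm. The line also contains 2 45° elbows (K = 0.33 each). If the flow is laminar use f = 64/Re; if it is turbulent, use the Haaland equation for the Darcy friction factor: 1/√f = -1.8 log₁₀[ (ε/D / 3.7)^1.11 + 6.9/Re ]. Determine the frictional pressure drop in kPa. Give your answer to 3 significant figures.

ΔP ≈ 452 kPa

Reynolds number Re = ρVD/μ = 990 · 8.82 · 0.00949 / 0.000345 = 2.402e+05.
Re > 4000 → turbulent. Relative roughness ε/D = 0.0002/0.00949 = 0.0211. Haaland: 1/√f = -1.8 log₁₀[(0.0211/3.7)^1.11 + 6.9/2.402e+05] = -1.8 log₁₀[0.00323 + 2.87e-05] = 4.477, so f = 0.04988.
Total minor-loss coefficient ΣK = 2·0.33 = 0.66.
ΔP = [f·L/D + ΣK]·(ρV²/2) = [0.04988·2.11/0.00949 + 0.66]·(990·8.82²/2) = [11.09 + 0.66]·3.851e+04 = 4.525e+05 Pa.
ΔP = 4.525e+05 Pa = 452 kPa.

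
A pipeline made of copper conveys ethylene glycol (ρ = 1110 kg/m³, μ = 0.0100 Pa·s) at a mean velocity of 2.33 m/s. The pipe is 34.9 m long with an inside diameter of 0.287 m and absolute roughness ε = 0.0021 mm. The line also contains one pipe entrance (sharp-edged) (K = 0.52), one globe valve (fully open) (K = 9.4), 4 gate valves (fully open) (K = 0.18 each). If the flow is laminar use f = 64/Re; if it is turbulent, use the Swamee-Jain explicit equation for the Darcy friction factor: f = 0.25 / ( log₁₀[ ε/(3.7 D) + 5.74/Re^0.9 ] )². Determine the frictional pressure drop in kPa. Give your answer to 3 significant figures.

Reynolds number Re = ρVD/μ = 1110 · 2.33 · 0.287 / 0.01 = 7.423e+04.
Re > 4000 → turbulent. Relative roughness ε/D = 2.1e-06/0.287 = 7.32e-06. Swamee-Jain: f = 0.25/(log₁₀[7.32e-06/3.7 + 5.74/7.423e+04^0.9])² = 0.25/(log₁₀[1.98e-06 + 0.000237])² = 0.25/(-3.621)² = 0.01907.
Total minor-loss coefficient ΣK = 1·0.52 + 1·9.4 + 4·0.18 = 10.6.
ΔP = [f·L/D + ΣK]·(ρV²/2) = [0.01907·34.9/0.287 + 10.6]·(1110·2.33²/2) = [2.319 + 10.6]·3013 = 3.904e+04 Pa.
ΔP = 3.904e+04 Pa = 39.0 kPa.

ΔP ≈ 39.0 kPa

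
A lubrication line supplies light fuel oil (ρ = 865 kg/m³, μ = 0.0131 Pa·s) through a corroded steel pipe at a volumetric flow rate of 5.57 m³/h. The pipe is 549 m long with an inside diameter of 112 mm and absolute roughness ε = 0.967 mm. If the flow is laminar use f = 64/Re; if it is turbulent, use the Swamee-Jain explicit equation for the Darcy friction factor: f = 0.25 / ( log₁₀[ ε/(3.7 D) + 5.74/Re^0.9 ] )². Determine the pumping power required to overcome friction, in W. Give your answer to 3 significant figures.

Q = 5.57 m³/h = 5.57/3600 = 0.001547 m³/s.
Cross-sectional area A = πD²/4 = π(0.112)²/4 = 0.009852 m²; mean velocity V = Q/A = 0.001547/0.009852 = 0.157 m/s.
Reynolds number Re = ρVD/μ = 865 · 0.157 · 0.112 / 0.0131 = 1161.
Re < 2300 → laminar flow, so f = 64/Re = 64/1161 = 0.0551 (the turbulent correlation is not needed).
Darcy-Weisbach: ΔP = f(L/D)(ρV²/2) = 0.0551·(549/0.112)·(865·0.157²/2) = 0.0551·4902·10.67 = 2881 Pa.
Pumping power P = QΔP = 0.001547·2881 = 4.458 W = 4.46 W.

P ≈ 4.46 W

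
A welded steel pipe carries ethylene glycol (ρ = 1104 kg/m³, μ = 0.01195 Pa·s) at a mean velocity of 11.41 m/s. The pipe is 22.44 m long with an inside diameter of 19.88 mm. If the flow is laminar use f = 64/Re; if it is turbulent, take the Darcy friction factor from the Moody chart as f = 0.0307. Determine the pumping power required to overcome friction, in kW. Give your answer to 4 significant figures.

P ≈ 8.820 kW

Reynolds number Re = ρVD/μ = 1104 · 11.41 · 0.01988 / 0.012 = 2.096e+04.
Re > 4000 → turbulent; use the Moody-chart value f = 0.0307.
Darcy-Weisbach: ΔP = f(L/D)(ρV²/2) = 0.0307·(22.44/0.01988)·(1104·11.41²/2) = 0.0307·1129·7.186e+04 = 2.49e+06 Pa.
Q = V·A = 11.41·0.0003104 = 0.003542 m³/s.
Pumping power P = QΔP = 0.003542·2.49e+06 = 8819.9 W = 8.820 kW.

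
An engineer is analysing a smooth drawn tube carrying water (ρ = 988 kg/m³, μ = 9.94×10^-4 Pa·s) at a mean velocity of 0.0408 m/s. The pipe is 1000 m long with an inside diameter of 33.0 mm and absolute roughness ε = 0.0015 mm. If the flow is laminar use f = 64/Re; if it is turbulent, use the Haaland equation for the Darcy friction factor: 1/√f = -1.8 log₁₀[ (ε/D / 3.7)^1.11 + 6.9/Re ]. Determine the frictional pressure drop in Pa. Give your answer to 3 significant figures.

Reynolds number Re = ρVD/μ = 988 · 0.0408 · 0.033 / 0.000994 = 1338.
Re < 2300 → laminar flow, so f = 64/Re = 64/1338 = 0.04782 (the turbulent correlation is not needed).
Darcy-Weisbach: ΔP = f(L/D)(ρV²/2) = 0.04782·(1000/0.033)·(988·0.0408²/2) = 0.04782·3.03e+04·0.8223 = 1192 Pa.

ΔP ≈ 1190 Pa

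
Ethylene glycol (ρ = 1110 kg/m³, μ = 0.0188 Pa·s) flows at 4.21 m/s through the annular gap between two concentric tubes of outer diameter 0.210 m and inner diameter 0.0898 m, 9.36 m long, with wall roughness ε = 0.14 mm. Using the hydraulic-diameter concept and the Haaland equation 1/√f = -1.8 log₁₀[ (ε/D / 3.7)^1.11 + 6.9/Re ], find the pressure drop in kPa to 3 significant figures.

Hydraulic diameter D_h = 4A/P = D_o - D_i = 0.21 - 0.0898 = 0.1202 m.
Re = ρVD_h/μ = 1110·4.21·0.1202/0.0188 = 2.988e+04.
ε/D_h = 0.00014/0.1202 = 0.00116; Haaland gives 1/√f = -1.8 log₁₀[0.00013+0.000231] = 6.197, so f = 0.02604.
ΔP = f(L/D_h)(ρV²/2) = 0.02604·9.36/0.1202·9837 = 1.994e+04 Pa.
ΔP = 19.9 kPa.

ΔP ≈ 19.9 kPa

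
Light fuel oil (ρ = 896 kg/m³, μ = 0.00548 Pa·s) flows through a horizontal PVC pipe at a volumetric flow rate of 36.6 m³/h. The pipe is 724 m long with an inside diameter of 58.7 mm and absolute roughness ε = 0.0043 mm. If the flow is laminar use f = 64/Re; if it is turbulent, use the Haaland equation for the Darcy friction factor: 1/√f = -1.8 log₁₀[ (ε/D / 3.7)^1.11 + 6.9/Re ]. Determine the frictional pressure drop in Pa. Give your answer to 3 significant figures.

ΔP ≈ 1.75×10^6 Pa

Q = 36.6 m³/h = 36.6/3600 = 0.01017 m³/s.
Cross-sectional area A = πD²/4 = π(0.0587)²/4 = 0.002706 m²; mean velocity V = Q/A = 0.01017/0.002706 = 3.757 m/s.
Reynolds number Re = ρVD/μ = 896 · 3.757 · 0.0587 / 0.00548 = 3.606e+04.
Re > 4000 → turbulent. Relative roughness ε/D = 4.3e-06/0.0587 = 7.33e-05. Haaland: 1/√f = -1.8 log₁₀[(7.33e-05/3.7)^1.11 + 6.9/3.606e+04] = -1.8 log₁₀[6.02e-06 + 0.000191] = 6.668, so f = 0.02249.
Darcy-Weisbach: ΔP = f(L/D)(ρV²/2) = 0.02249·(724/0.0587)·(896·3.757²/2) = 0.02249·1.233e+04·6323 = 1.754e+06 Pa.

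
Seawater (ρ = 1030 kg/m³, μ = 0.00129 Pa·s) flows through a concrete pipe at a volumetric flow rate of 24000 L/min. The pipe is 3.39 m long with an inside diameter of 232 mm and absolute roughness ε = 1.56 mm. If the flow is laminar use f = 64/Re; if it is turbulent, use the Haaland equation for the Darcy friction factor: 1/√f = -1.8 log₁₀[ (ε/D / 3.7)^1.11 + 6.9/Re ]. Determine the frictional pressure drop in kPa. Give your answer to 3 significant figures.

Q = 24000 L/min = 24000/60000 = 0.4 m³/s.
Cross-sectional area A = πD²/4 = π(0.232)²/4 = 0.04227 m²; mean velocity V = Q/A = 0.4/0.04227 = 9.462 m/s.
Reynolds number Re = ρVD/μ = 1030 · 9.462 · 0.232 / 0.00129 = 1.753e+06.
Re > 4000 → turbulent. Relative roughness ε/D = 0.00156/0.232 = 0.00672. Haaland: 1/√f = -1.8 log₁₀[(0.00672/3.7)^1.11 + 6.9/1.753e+06] = -1.8 log₁₀[0.000908 + 3.94e-06] = 5.472, so f = 0.03339.
Darcy-Weisbach: ΔP = f(L/D)(ρV²/2) = 0.03339·(3.39/0.232)·(1030·9.462²/2) = 0.03339·14.61·4.611e+04 = 2.25e+04 Pa.
ΔP = 2.25e+04 Pa = 22.5 kPa.

ΔP ≈ 22.5 kPa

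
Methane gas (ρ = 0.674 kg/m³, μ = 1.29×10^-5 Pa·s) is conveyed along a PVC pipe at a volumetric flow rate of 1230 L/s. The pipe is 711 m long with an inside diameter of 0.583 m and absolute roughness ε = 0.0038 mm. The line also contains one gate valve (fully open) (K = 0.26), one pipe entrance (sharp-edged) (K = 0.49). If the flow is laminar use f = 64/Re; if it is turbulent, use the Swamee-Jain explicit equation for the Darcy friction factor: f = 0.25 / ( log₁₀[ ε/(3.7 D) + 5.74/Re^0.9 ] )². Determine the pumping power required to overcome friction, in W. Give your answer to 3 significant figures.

Q = 1230 L/s = 1230/1000 = 1.23 m³/s.
Cross-sectional area A = πD²/4 = π(0.583)²/4 = 0.2669 m²; mean velocity V = Q/A = 1.23/0.2669 = 4.608 m/s.
Reynolds number Re = ρVD/μ = 0.674 · 4.608 · 0.583 / 1.29e-05 = 1.404e+05.
Re > 4000 → turbulent. Relative roughness ε/D = 3.8e-06/0.583 = 6.52e-06. Swamee-Jain: f = 0.25/(log₁₀[6.52e-06/3.7 + 5.74/1.404e+05^0.9])² = 0.25/(log₁₀[1.76e-06 + 0.000134])² = 0.25/(-3.868)² = 0.01671.
Total minor-loss coefficient ΣK = 1·0.26 + 1·0.49 = 0.75.
ΔP = [f·L/D + ΣK]·(ρV²/2) = [0.01671·711/0.583 + 0.75]·(0.674·4.608²/2) = [20.38 + 0.75]·7.155 = 151.2 Pa.
Pumping power P = QΔP = 1.23·151.2 = 185.9 W = 186 W.

P ≈ 186 W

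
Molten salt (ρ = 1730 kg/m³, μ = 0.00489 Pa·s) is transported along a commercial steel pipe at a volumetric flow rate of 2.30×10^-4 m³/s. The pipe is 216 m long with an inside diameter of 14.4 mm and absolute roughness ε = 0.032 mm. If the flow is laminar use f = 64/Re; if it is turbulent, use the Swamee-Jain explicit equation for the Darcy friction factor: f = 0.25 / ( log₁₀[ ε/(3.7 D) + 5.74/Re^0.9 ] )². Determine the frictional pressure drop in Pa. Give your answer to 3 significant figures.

ΔP ≈ 961000 Pa

Cross-sectional area A = πD²/4 = π(0.0144)²/4 = 0.0001629 m²; mean velocity V = Q/A = 0.00023/0.0001629 = 1.412 m/s.
Reynolds number Re = ρVD/μ = 1730 · 1.412 · 0.0144 / 0.00489 = 7195.
Re > 4000 → turbulent. Relative roughness ε/D = 3.2e-05/0.0144 = 0.00222. Swamee-Jain: f = 0.25/(log₁₀[0.00222/3.7 + 5.74/7195^0.9])² = 0.25/(log₁₀[0.000601 + 0.00194])² = 0.25/(-2.595)² = 0.03712.
Darcy-Weisbach: ΔP = f(L/D)(ρV²/2) = 0.03712·(216/0.0144)·(1730·1.412²/2) = 0.03712·1.5e+04·1725 = 9.606e+05 Pa.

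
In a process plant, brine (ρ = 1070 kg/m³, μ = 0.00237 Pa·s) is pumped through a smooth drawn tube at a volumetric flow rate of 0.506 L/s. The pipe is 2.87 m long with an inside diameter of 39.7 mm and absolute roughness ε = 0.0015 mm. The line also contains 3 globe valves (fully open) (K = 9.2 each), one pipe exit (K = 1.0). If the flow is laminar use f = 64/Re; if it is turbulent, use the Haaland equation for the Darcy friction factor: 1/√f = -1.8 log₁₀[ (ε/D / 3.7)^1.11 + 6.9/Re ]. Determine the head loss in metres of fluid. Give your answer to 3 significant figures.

Q = 0.506 L/s = 0.506/1000 = 0.000506 m³/s.
Cross-sectional area A = πD²/4 = π(0.0397)²/4 = 0.001238 m²; mean velocity V = Q/A = 0.000506/0.001238 = 0.4088 m/s.
Reynolds number Re = ρVD/μ = 1070 · 0.4088 · 0.0397 / 0.00237 = 7327.
Re > 4000 → turbulent. Relative roughness ε/D = 1.5e-06/0.0397 = 3.78e-05. Haaland: 1/√f = -1.8 log₁₀[(3.78e-05/3.7)^1.11 + 6.9/7327] = -1.8 log₁₀[2.88e-06 + 0.000942] = 5.445, so f = 0.03374.
Total minor-loss coefficient ΣK = 3·9.2 + 1·1 = 28.6.
ΔP = [f·L/D + ΣK]·(ρV²/2) = [0.03374·2.87/0.0397 + 28.6]·(1070·0.4088²/2) = [2.439 + 28.6]·89.39 = 2775 Pa.
Head loss h_f = ΔP/(ρg) = 2775/(1070·9.81) = 0.264 m.

h_f ≈ 0.264 m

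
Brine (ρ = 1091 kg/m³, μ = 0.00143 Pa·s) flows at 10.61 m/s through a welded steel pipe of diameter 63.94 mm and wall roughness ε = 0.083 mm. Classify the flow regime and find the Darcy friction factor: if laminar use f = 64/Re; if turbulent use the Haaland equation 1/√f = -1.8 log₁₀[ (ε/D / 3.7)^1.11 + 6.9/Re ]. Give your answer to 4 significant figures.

Re = ρVD/μ = 1091·10.61·0.06394/0.00143 = 5.176e+05.
Re > 4000 → turbulent. ε/D = 8.3e-05/0.06394 = 0.0013; Haaland: 1/√f = -1.8 log₁₀[0.000146 + 1.33e-05] = 6.835, so f = 0.02141.

f ≈ 0.02141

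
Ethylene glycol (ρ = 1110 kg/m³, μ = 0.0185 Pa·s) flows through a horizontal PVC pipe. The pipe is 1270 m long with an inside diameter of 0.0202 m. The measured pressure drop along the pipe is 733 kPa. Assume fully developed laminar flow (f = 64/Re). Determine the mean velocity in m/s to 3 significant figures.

V ≈ 0.398 m/s

For laminar flow, f = 64/Re with Re = ρVD/μ, so Darcy-Weisbach reduces to ΔP = 32μLV/D². Solving for V: V = ΔP·D²/(32μL) = 7.33e+05·(0.0202)²/(32·0.0185·1270) = 0.3978 m/s.
Check: Re = ρVD/μ = 1110·0.3978·0.0202/0.0185 = 482.2 < 2300, so the laminar assumption holds.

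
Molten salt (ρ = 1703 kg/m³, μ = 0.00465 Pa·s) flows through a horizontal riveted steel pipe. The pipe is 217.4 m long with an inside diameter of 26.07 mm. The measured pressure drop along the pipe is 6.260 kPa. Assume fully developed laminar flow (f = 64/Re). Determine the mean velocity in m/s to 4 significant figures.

V ≈ 0.1315 m/s

For laminar flow, f = 64/Re with Re = ρVD/μ, so Darcy-Weisbach reduces to ΔP = 32μLV/D². Solving for V: V = ΔP·D²/(32μL) = 6260·(0.02607)²/(32·0.00465·217.4) = 0.1315 m/s.
Check: Re = ρVD/μ = 1703·0.1315·0.02607/0.00465 = 1256 < 2300, so the laminar assumption holds.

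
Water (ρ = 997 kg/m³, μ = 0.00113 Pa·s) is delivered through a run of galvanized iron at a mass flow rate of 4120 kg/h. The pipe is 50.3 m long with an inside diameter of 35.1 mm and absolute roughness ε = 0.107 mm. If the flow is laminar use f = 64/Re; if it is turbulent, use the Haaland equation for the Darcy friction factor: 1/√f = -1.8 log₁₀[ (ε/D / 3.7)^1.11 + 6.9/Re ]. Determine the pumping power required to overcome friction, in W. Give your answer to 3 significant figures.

P ≈ 33.8 W

ṁ = 4120 kg/h = 4120/3600 = 1.144 kg/s.
A = πD²/4 = π(0.0351)²/4 = 0.0009676 m²; mean velocity V = ṁ/(ρA) = 1.144/(997 · 0.0009676) = 1.186 m/s.
Reynolds number Re = ρVD/μ = 997 · 1.186 · 0.0351 / 0.00113 = 3.674e+04.
Re > 4000 → turbulent. Relative roughness ε/D = 0.000107/0.0351 = 0.00305. Haaland: 1/√f = -1.8 log₁₀[(0.00305/3.7)^1.11 + 6.9/3.674e+04] = -1.8 log₁₀[0.000377 + 0.000188] = 5.846, so f = 0.02926.
Darcy-Weisbach: ΔP = f(L/D)(ρV²/2) = 0.02926·(50.3/0.0351)·(997·1.186²/2) = 0.02926·1433·701.5 = 2.941e+04 Pa.
Q = ṁ/ρ = 1.144/997 = 0.001148 m³/s.
Pumping power P = QΔP = 0.001148·2.941e+04 = 33.76 W = 33.8 W.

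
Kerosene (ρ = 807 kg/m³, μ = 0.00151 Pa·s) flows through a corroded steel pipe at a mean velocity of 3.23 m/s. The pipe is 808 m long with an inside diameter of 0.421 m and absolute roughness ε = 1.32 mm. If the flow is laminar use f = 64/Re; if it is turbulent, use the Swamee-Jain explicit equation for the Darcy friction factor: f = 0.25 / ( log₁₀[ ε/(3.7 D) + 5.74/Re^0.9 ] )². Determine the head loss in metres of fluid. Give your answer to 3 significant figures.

Reynolds number Re = ρVD/μ = 807 · 3.23 · 0.421 / 0.00151 = 7.267e+05.
Re > 4000 → turbulent. Relative roughness ε/D = 0.00132/0.421 = 0.00314. Swamee-Jain: f = 0.25/(log₁₀[0.00314/3.7 + 5.74/7.267e+05^0.9])² = 0.25/(log₁₀[0.000847 + 3.05e-05])² = 0.25/(-3.057)² = 0.02676.
Darcy-Weisbach: ΔP = f(L/D)(ρV²/2) = 0.02676·(808/0.421)·(807·3.23²/2) = 0.02676·1919·4210 = 2.162e+05 Pa.
Head loss h_f = ΔP/(ρg) = 2.162e+05/(807·9.81) = 27.3 m.

h_f ≈ 27.3 m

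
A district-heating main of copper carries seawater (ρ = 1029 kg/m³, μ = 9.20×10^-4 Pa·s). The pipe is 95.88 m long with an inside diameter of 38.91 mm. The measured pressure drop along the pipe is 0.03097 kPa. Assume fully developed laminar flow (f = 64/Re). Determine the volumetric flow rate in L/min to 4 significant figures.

For laminar flow, f = 64/Re with Re = ρVD/μ, so Darcy-Weisbach reduces to ΔP = 32μLV/D². Solving for V: V = ΔP·D²/(32μL) = 30.97·(0.03891)²/(32·0.00092·95.88) = 0.01661 m/s.
Check: Re = ρVD/μ = 1029·0.01661·0.03891/0.00092 = 722.9 < 2300, so the laminar assumption holds.
Q = V·A = 0.01661·(π/4·0.03891²) = 1.975e-05 m³/s = 1.185 L/min.

Q ≈ 1.185 L/min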